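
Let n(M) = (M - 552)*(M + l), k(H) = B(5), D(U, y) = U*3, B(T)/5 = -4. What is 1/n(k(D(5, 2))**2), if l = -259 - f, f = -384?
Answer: -1/79800 ≈ -1.2531e-5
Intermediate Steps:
B(T) = -20 (B(T) = 5*(-4) = -20)
D(U, y) = 3*U
k(H) = -20
l = 125 (l = -259 - 1*(-384) = -259 + 384 = 125)
n(M) = (-552 + M)*(125 + M) (n(M) = (M - 552)*(M + 125) = (-552 + M)*(125 + M))
1/n(k(D(5, 2))**2) = 1/(-69000 + ((-20)**2)**2 - 427*(-20)**2) = 1/(-69000 + 400**2 - 427*400) = 1/(-69000 + 160000 - 170800) = 1/(-79800) = -1/79800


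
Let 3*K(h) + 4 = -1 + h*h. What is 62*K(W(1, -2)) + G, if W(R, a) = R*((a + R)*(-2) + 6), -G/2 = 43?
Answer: 3400/3 ≈ 1133.3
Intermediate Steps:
G = -86 (G = -2*43 = -86)
W(R, a) = R*(6 - 2*R - 2*a) (W(R, a) = R*((R + a)*(-2) + 6) = R*((-2*R - 2*a) + 6) = R*(6 - 2*R - 2*a))
K(h) = -5/3 + h²/3 (K(h) = -4/3 + (-1 + h*h)/3 = -4/3 + (-1 + h²)/3 = -4/3 + (-⅓ + h²/3) = -5/3 + h²/3)
62*K(W(1, -2)) + G = 62*(-5/3 + (2*1*(3 - 1*1 - 1*(-2)))²/3) - 86 = 62*(-5/3 + (2*1*(3 - 1 + 2))²/3) - 86 = 62*(-5/3 + (2*1*4)²/3) - 86 = 62*(-5/3 + (⅓)*8²) - 86 = 62*(-5/3 + (⅓)*64) - 86 = 62*(-5/3 + 64/3) - 86 = 62*(59/3) - 86 = 3658/3 - 86 = 3400/3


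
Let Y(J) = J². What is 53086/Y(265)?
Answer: 53086/70225 ≈ 0.75594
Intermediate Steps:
53086/Y(265) = 53086/(265²) = 53086/70225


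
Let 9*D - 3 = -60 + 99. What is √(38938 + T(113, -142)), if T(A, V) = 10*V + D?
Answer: 2*√84426/3 ≈ 193.71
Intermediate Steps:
D = 14/3 (D = ⅓ + (-60 + 99)/9 = ⅓ + (⅑)*39 = ⅓ + 13/3 = 14/3 ≈ 4.6667)
T(A, V) = 14/3 + 10*V (T(A, V) = 10*V + 14/3 = 14/3 + 10*V)
√(38938 + T(113, -142)) = √(38938 + (14/3 + 10*(-142))) = √(38938 + (14/3 - 1420)) = √(38938 - 4246/3) = √(112568/3) = 2*√84426/3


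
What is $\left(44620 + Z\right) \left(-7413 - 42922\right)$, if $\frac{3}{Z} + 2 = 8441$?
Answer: $- \frac{6317850930435}{2813} \approx -2.2459 \cdot 10^{9}$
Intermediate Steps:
$Z = \frac{1}{2813}$ ($Z = \frac{3}{-2 + 8441} = \frac{3}{8439} = 3 \cdot \frac{1}{8439} = \frac{1}{2813} \approx 0.00035549$)
$\left(44620 + Z\right) \left(-7413 - 42922\right) = \left(44620 + \frac{1}{2813}\right) \left(-7413 - 42922\right) = \frac{125516061}{2813} \left(-50335\right) = - \frac{6317850930435}{2813}$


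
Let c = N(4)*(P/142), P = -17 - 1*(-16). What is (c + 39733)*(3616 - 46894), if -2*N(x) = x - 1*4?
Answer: -1719564774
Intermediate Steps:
P = -1 (P = -17 + 16 = -1)
N(x) = 2 - x/2 (N(x) = -(x - 1*4)/2 = -(x - 4)/2 = -(-4 + x)/2 = 2 - x/2)
c = 0 (c = (2 - 1/2*4)*(-1/142) = (2 - 2)*(-1*1/142) = 0*(-1/142) = 0)
(c + 39733)*(3616 - 46894) = (0 + 39733)*(3616 - 46894) = 39733*(-43278) = -1719564774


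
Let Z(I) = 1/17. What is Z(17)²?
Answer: 1/289 ≈ 0.0034602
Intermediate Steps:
Z(I) = 1/17
Z(17)² = (1/17)² = 1/289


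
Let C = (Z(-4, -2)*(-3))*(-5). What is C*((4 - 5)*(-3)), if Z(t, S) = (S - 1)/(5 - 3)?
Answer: -135/2 ≈ -67.500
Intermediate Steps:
Z(t, S) = -1/2 + S/2 (Z(t, S) = (-1 + S)/2 = (-1 + S)*(1/2) = -1/2 + S/2)
C = -45/2 (C = ((-1/2 + (1/2)*(-2))*(-3))*(-5) = ((-1/2 - 1)*(-3))*(-5) = -3/2*(-3)*(-5) = (9/2)*(-5) = -45/2 ≈ -22.500)
C*((4 - 5)*(-3)) = -45*(4 - 5)*(-3)/2 = -(-45)*(-3)/2 = -45/2*3 = -135/2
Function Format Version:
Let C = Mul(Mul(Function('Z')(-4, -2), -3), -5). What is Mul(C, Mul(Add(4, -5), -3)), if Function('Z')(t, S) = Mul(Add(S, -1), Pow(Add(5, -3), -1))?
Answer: Rational(-135, 2) ≈ -67.500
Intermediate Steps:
Function('Z')(t, S) = Add(Rational(-1, 2), Mul(Rational(1, 2), S)) (Function('Z')(t, S) = Mul(Add(-1, S), Pow(2, -1)) = Mul(Add(-1, S), Rational(1, 2)) = Add(Rational(-1, 2), Mul(Rational(1, 2), S)))
C = Rational(-45, 2) (C = Mul(Mul(Add(Rational(-1, 2), Mul(Rational(1, 2), -2)), -3), -5) = Mul(Mul(Add(Rational(-1, 2), -1), -3), -5) = Mul(Mul(Rational(-3, 2), -3), -5) = Mul(Rational(9, 2), -5) = Rational(-45, 2) ≈ -22.500)
Mul(C, Mul(Add(4, -5), -3)) = Mul(Rational(-45, 2), Mul(Add(4, -5), -3)) = Mul(Rational(-45, 2), Mul(-1, -3)) = Mul(Rational(-45, 2), 3) = Rational(-135, 2)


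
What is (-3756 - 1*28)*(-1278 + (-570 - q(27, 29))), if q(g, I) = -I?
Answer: 6883096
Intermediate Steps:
(-3756 - 1*28)*(-1278 + (-570 - q(27, 29))) = (-3756 - 1*28)*(-1278 + (-570 - (-1)*29)) = (-3756 - 28)*(-1278 + (-570 - 1*(-29))) = -3784*(-1278 + (-570 + 29)) = -3784*(-1278 - 541) = -3784*(-1819) = 6883096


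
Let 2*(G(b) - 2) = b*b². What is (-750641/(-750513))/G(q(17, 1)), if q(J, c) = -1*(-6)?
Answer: 750641/82556430 ≈ 0.0090925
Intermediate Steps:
q(J, c) = 6
G(b) = 2 + b³/2 (G(b) = 2 + (b*b²)/2 = 2 + b³/2)
(-750641/(-750513))/G(q(17, 1)) = (-750641/(-750513))/(2 + (½)*6³) = (-750641*(-1/750513))/(2 + (½)*216) = 750641/(750513*(2 + 108)) = (750641/750513)/110 = (750641/750513)*(1/110) = 750641/82556430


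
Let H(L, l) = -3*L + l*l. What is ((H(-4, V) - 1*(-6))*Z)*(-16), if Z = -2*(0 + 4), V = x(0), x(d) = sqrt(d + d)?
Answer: 2304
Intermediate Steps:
x(d) = sqrt(2)*sqrt(d) (x(d) = sqrt(2*d) = sqrt(2)*sqrt(d))
V = 0 (V = sqrt(2)*sqrt(0) = sqrt(2)*0 = 0)
H(L, l) = l**2 - 3*L (H(L, l) = -3*L + l**2 = l**2 - 3*L)
Z = -8 (Z = -2*4 = -8)
((H(-4, V) - 1*(-6))*Z)*(-16) = (((0**2 - 3*(-4)) - 1*(-6))*(-8))*(-16) = (((0 + 12) + 6)*(-8))*(-16) = ((12 + 6)*(-8))*(-16) = (18*(-8))*(-16) = -144*(-16) = 2304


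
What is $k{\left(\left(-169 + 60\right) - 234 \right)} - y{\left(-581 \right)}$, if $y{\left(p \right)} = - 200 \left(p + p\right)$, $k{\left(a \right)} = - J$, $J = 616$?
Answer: $-233016$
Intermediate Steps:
$k{\left(a \right)} = -616$ ($k{\left(a \right)} = \left(-1\right) 616 = -616$)
$y{\left(p \right)} = - 400 p$ ($y{\left(p \right)} = - 200 \cdot 2 p = - 400 p$)
$k{\left(\left(-169 + 60\right) - 234 \right)} - y{\left(-581 \right)} = -616 - \left(-400\right) \left(-581\right) = -616 - 232400 = -233016$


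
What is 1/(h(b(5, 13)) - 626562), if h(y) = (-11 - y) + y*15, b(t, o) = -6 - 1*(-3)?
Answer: -1/626615 ≈ -1.5959e-6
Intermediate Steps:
b(t, o) = -3 (b(t, o) = -6 + 3 = -3)
h(y) = -11 + 14*y (h(y) = (-11 - y) + 15*y = -11 + 14*y)
1/(h(b(5, 13)) - 626562) = 1/((-11 + 14*(-3)) - 626562) = 1/((-11 - 42) - 626562) = 1/(-53 - 626562) = 1/(-626615) = -1/626615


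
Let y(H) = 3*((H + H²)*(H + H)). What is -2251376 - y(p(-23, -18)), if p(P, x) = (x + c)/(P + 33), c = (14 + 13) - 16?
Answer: -1125688441/500 ≈ -2.2514e+6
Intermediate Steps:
c = 11 (c = 27 - 16 = 11)
p(P, x) = (11 + x)/(33 + P) (p(P, x) = (x + 11)/(P + 33) = (11 + x)/(33 + P))
y(H) = 6*H*(H + H²) (y(H) = 3*((H + H²)*(2*H)) = 3*(2*H*(H + H²)) = 6*H*(H + H²))
-2251376 - y(p(-23, -18)) = -2251376 - 6*((11 - 18)/(33 - 23))²*(1 + (11 - 18)/(33 - 23)) = -2251376 - 6*(-7/10)²*(1 - 7/10) = -2251376 - 6*49*3/(100*10) = -2251376 - 1*441/500 = -2251376 - 441/500 = -1125688441/500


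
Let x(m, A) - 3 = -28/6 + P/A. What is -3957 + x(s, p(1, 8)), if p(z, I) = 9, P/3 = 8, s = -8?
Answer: -3956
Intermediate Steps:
P = 24 (P = 3*8 = 24)
x(m, A) = -5/3 + 24/A (x(m, A) = 3 + (-28/6 + 24/A) = 3 + (-28*⅙ + 24/A) = 3 + (-14/3 + 24/A) = -5/3 + 24/A)
-3957 + x(s, p(1, 8)) = -3957 + (-5/3 + 24/9) = -3957 + (-5/3 + 24*(⅑)) = -3957 + (-5/3 + 8/3) = -3957 + 1 = -3956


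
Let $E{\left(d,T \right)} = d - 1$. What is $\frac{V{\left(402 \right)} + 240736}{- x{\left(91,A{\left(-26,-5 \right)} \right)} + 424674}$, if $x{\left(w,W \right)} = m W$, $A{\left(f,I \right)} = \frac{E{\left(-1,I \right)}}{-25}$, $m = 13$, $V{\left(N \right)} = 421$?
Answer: $\frac{6028925}{10616824} \approx 0.56787$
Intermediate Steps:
$E{\left(d,T \right)} = -1 + d$
$A{\left(f,I \right)} = \frac{2}{25}$ ($A{\left(f,I \right)} = \frac{-1 - 1}{-25} = \left(-2\right) \left(- \frac{1}{25}\right) = \frac{2}{25}$)
$x{\left(w,W \right)} = 13 W$
$\frac{V{\left(402 \right)} + 240736}{- x{\left(91,A{\left(-26,-5 \right)} \right)} + 424674} = \frac{421 + 240736}{- \frac{13 \cdot 2}{25} + 424674} = \frac{241157}{\left(-1\right) \frac{26}{25} + 424674} = \frac{241157}{- \frac{26}{25} + 424674} = \frac{241157}{\frac{10616824}{25}} = 241157 \cdot \frac{25}{10616824} = \frac{6028925}{10616824}$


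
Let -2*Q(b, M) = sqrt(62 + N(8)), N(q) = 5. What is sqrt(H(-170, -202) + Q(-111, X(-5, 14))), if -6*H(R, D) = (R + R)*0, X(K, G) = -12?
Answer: I*sqrt(2)*67**(1/4)/2 ≈ 2.023*I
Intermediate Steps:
H(R, D) = 0 (H(R, D) = -(R + R)*0/6 = -2*R*0/6 = -1/6*0 = 0)
Q(b, M) = -sqrt(67)/2 (Q(b, M) = -sqrt(62 + 5)/2 = -sqrt(67)/2)
sqrt(H(-170, -202) + Q(-111, X(-5, 14))) = sqrt(0 - sqrt(67)/2) = sqrt(-sqrt(67)/2) = I*(sqrt(2)*67**(1/4))/2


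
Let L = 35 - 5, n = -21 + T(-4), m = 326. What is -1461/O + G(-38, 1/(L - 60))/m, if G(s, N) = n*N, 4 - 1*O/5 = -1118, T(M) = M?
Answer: -471611/1828860 ≈ -0.25787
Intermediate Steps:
O = 5610 (O = 20 - 5*(-1118) = 20 + 5590 = 5610)
n = -25 (n = -21 - 4 = -25)
L = 30
G(s, N) = -25*N
-1461/O + G(-38, 1/(L - 60))/m = -1461/5610 - 25/(30 - 60)/326 = -1461*1/5610 - 25/(-30)*(1/326) = -487/1870 - 25*(-1/30)*(1/326) = -487/1870 + (5/6)*(1/326) = -487/1870 + 5/1956 = -471611/1828860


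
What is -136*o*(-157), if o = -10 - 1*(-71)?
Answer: 1302472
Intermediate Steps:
o = 61 (o = -10 + 71 = 61)
-136*o*(-157) = -136*61*(-157) = -8296*(-157) = 1302472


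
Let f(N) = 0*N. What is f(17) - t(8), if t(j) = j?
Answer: -8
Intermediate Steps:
f(N) = 0
f(17) - t(8) = 0 - 1*8 = 0 - 8 = -8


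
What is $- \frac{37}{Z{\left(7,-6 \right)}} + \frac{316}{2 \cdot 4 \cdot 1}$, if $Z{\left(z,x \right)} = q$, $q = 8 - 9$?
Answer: $\frac{153}{2} \approx 76.5$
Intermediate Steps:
$q = -1$
$Z{\left(z,x \right)} = -1$
$- \frac{37}{Z{\left(7,-6 \right)}} + \frac{316}{2 \cdot 4 \cdot 1} = - \frac{37}{-1} + \frac{316}{2 \cdot 4 \cdot 1} = \left(-37\right) \left(-1\right) + \frac{316}{8 \cdot 1} = 37 + \frac{316}{8} = 37 + 316 \cdot \frac{1}{8} = 37 + \frac{79}{2} = \frac{153}{2}$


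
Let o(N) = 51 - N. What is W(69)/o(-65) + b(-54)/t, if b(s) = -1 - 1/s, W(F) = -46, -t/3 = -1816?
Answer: -3384745/8531568 ≈ -0.39673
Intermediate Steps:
t = 5448 (t = -3*(-1816) = 5448)
W(69)/o(-65) + b(-54)/t = -46/(51 - 1*(-65)) + ((-1 - 1*(-54))/(-54))/5448 = -46/(51 + 65) - (-1 + 54)/54*(1/5448) = -46/116 - 1/54*53*(1/5448) = -46*1/116 - 53/54*1/5448 = -23/58 - 53/294192 = -3384745/8531568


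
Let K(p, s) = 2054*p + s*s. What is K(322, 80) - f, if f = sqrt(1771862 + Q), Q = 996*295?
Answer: 667788 - sqrt(2065682) ≈ 6.6635e+5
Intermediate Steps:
K(p, s) = s**2 + 2054*p (K(p, s) = 2054*p + s**2 = s**2 + 2054*p)
Q = 293820
f = sqrt(2065682) (f = sqrt(1771862 + 293820) = sqrt(2065682) ≈ 1437.2)
K(322, 80) - f = (80**2 + 2054*322) - sqrt(2065682) = (6400 + 661388) - sqrt(2065682) = 667788 - sqrt(2065682)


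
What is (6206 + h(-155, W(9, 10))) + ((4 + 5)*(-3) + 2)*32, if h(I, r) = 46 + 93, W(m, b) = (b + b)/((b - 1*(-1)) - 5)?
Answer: 5545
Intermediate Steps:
W(m, b) = 2*b/(-4 + b) (W(m, b) = (2*b)/((b + 1) - 5) = (2*b)/((1 + b) - 5) = (2*b)/(-4 + b) = 2*b/(-4 + b))
h(I, r) = 139
(6206 + h(-155, W(9, 10))) + ((4 + 5)*(-3) + 2)*32 = (6206 + 139) + ((4 + 5)*(-3) + 2)*32 = 6345 + (9*(-3) + 2)*32 = 6345 + (-27 + 2)*32 = 6345 - 25*32 = 6345 - 800 = 5545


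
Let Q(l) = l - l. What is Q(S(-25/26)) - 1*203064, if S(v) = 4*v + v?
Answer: -203064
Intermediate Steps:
S(v) = 5*v
Q(l) = 0
Q(S(-25/26)) - 1*203064 = 0 - 1*203064 = 0 - 203064 = -203064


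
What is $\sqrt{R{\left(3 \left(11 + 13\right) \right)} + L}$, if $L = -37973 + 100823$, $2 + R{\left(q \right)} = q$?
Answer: $22 \sqrt{130} \approx 250.84$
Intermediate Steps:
$R{\left(q \right)} = -2 + q$
$L = 62850$
$\sqrt{R{\left(3 \left(11 + 13\right) \right)} + L} = \sqrt{\left(-2 + 3 \left(11 + 13\right)\right) + 62850} = \sqrt{\left(-2 + 3 \cdot 24\right) + 62850} = \sqrt{\left(-2 + 72\right) + 62850} = \sqrt{70 + 62850} = \sqrt{62920} = 22 \sqrt{130}$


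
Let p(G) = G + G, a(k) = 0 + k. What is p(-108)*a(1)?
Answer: -216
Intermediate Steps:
a(k) = k
p(G) = 2*G
p(-108)*a(1) = (2*(-108))*1 = -216*1 = -216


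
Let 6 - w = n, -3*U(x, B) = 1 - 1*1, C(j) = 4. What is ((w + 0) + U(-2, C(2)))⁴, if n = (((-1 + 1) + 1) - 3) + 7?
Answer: 1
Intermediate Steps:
U(x, B) = 0 (U(x, B) = -(1 - 1*1)/3 = -(1 - 1)/3 = -⅓*0 = 0)
n = 5 (n = ((0 + 1) - 3) + 7 = (1 - 3) + 7 = -2 + 7 = 5)
w = 1 (w = 6 - 1*5 = 6 - 5 = 1)
((w + 0) + U(-2, C(2)))⁴ = ((1 + 0) + 0)⁴ = (1 + 0)⁴ = 1⁴ = 1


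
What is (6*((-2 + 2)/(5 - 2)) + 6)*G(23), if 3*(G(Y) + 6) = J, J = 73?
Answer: 110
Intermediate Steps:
G(Y) = 55/3 (G(Y) = -6 + (1/3)*73 = -6 + 73/3 = 55/3)
(6*((-2 + 2)/(5 - 2)) + 6)*G(23) = (6*((-2 + 2)/(5 - 2)) + 6)*(55/3) = (6*(0/3) + 6)*(55/3) = (6*(0*(1/3)) + 6)*(55/3) = (6*0 + 6)*(55/3) = (0 + 6)*(55/3) = 6*(55/3) = 110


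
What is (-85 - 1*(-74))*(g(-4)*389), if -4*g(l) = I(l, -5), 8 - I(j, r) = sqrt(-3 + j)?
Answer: 8558 - 4279*I*sqrt(7)/4 ≈ 8558.0 - 2830.3*I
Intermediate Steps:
I(j, r) = 8 - sqrt(-3 + j)
g(l) = -2 + sqrt(-3 + l)/4 (g(l) = -(8 - sqrt(-3 + l))/4 = -2 + sqrt(-3 + l)/4)
(-85 - 1*(-74))*(g(-4)*389) = (-85 - 1*(-74))*((-2 + sqrt(-3 - 4)/4)*389) = (-85 + 74)*((-2 + sqrt(-7)/4)*389) = -11*(-2 + (I*sqrt(7))/4)*389 = -11*(-2 + I*sqrt(7)/4)*389 = -11*(-778 + 389*I*sqrt(7)/4) = 8558 - 4279*I*sqrt(7)/4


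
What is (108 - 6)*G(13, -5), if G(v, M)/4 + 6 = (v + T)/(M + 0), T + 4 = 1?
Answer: -3264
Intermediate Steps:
T = -3 (T = -4 + 1 = -3)
G(v, M) = -24 + 4*(-3 + v)/M (G(v, M) = -24 + 4*((v - 3)/(M + 0)) = -24 + 4*((-3 + v)/M) = -24 + 4*(-3 + v)/M)
(108 - 6)*G(13, -5) = (108 - 6)*(4*(-3 + 13 - 6*(-5))/(-5)) = 102*(4*(-1/5)*(-3 + 13 + 30)) = 102*(4*(-1/5)*40) = 102*(-32) = -3264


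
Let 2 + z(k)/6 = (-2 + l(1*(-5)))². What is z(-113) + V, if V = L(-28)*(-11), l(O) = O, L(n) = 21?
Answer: 51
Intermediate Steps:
z(k) = 282 (z(k) = -12 + 6*(-2 + 1*(-5))² = -12 + 6*(-2 - 5)² = -12 + 6*(-7)² = -12 + 6*49 = -12 + 294 = 282)
V = -231 (V = 21*(-11) = -231)
z(-113) + V = 282 - 231 = 51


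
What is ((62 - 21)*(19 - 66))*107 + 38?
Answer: -206151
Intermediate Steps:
((62 - 21)*(19 - 66))*107 + 38 = (41*(-47))*107 + 38 = -1927*107 + 38 = -206189 + 38 = -206151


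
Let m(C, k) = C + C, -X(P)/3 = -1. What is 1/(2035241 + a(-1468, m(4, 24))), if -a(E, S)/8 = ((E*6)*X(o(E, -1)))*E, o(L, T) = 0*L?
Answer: -1/308288215 ≈ -3.2437e-9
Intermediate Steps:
o(L, T) = 0
X(P) = 3 (X(P) = -3*(-1) = 3)
m(C, k) = 2*C
a(E, S) = -144*E**2 (a(E, S) = -8*(E*6)*3*E = -8*(6*E)*3*E = -8*18*E*E = -144*E**2)
1/(2035241 + a(-1468, m(4, 24))) = 1/(2035241 - 144*(-1468)**2) = 1/(2035241 - 144*2155024) = 1/(2035241 - 310323456) = 1/(-308288215) = -1/308288215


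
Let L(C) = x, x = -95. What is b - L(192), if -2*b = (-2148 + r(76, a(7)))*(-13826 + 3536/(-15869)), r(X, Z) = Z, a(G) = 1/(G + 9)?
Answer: -3770178917675/253904 ≈ -1.4849e+7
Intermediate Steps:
a(G) = 1/(9 + G)
L(C) = -95
b = -3770203038555/253904 (b = -(-2148 + 1/(9 + 7))*(-13826 + 3536/(-15869))/2 = -(-2148 + 1/16)*(-13826 + 3536*(-1/15869))/2 = -(-2148 + 1/16)*(-13826 - 3536/15869)/2 = -(-34367)*(-219408330)/(32*15869) = -½*3770203038555/126952 = -3770203038555/253904 ≈ -1.4849e+7)
b - L(192) = -3770203038555/253904 - 1*(-95) = -3770203038555/253904 + 95 = -3770178917675/253904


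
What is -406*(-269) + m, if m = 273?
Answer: 109487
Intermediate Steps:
-406*(-269) + m = -406*(-269) + 273 = 109214 + 273 = 109487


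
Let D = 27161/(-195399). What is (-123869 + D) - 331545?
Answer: -88987467347/195399 ≈ -4.5541e+5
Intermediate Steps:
D = -27161/195399 (D = 27161*(-1/195399) = -27161/195399 ≈ -0.13900)
(-123869 + D) - 331545 = (-123869 - 27161/195399) - 331545 = -24203905892/195399 - 331545 = -88987467347/195399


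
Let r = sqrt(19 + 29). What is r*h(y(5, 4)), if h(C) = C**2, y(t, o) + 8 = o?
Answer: 64*sqrt(3) ≈ 110.85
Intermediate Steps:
y(t, o) = -8 + o
r = 4*sqrt(3) (r = sqrt(48) = 4*sqrt(3) ≈ 6.9282)
r*h(y(5, 4)) = (4*sqrt(3))*(-8 + 4)**2 = (4*sqrt(3))*(-4)**2 = (4*sqrt(3))*16 = 64*sqrt(3)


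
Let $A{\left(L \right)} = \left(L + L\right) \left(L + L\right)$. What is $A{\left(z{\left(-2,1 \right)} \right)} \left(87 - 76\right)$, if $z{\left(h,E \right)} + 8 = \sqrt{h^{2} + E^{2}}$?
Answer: $3036 - 704 \sqrt{5} \approx 1461.8$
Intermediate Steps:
$z{\left(h,E \right)} = -8 + \sqrt{E^{2} + h^{2}}$ ($z{\left(h,E \right)} = -8 + \sqrt{h^{2} + E^{2}} = -8 + \sqrt{E^{2} + h^{2}}$)
$A{\left(L \right)} = 4 L^{2}$ ($A{\left(L \right)} = 2 L 2 L = 4 L^{2}$)
$A{\left(z{\left(-2,1 \right)} \right)} \left(87 - 76\right) = 4 \left(-8 + \sqrt{1^{2} + \left(-2\right)^{2}}\right)^{2} \left(87 - 76\right) = 4 \left(-8 + \sqrt{1 + 4}\right)^{2} \cdot 11 = 4 \left(-8 + \sqrt{5}\right)^{2} \cdot 11 = 44 \left(-8 + \sqrt{5}\right)^{2}$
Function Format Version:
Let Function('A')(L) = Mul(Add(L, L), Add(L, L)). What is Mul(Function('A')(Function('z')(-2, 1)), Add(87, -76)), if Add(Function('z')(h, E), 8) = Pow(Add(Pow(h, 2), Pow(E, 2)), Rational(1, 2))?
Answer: Add(3036, Mul(-704, Pow(5, Rational(1, 2)))) ≈ 1461.8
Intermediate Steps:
Function('z')(h, E) = Add(-8, Pow(Add(Pow(E, 2), Pow(h, 2)), Rational(1, 2))) (Function('z')(h, E) = Add(-8, Pow(Add(Pow(h, 2), Pow(E, 2)), Rational(1, 2))) = Add(-8, Pow(Add(Pow(E, 2), Pow(h, 2)), Rational(1, 2))))
Function('A')(L) = Mul(4, Pow(L, 2)) (Function('A')(L) = Mul(Mul(2, L), Mul(2, L)) = Mul(4, Pow(L, 2)))
Mul(Function('A')(Function('z')(-2, 1)), Add(87, -76)) = Mul(Mul(4, Pow(Add(-8, Pow(Add(Pow(1, 2), Pow(-2, 2)), Rational(1, 2))), 2)), Add(87, -76)) = Mul(Mul(4, Pow(Add(-8, Pow(Add(1, 4), Rational(1, 2))), 2)), 11) = Mul(Mul(4, Pow(Add(-8, Pow(5, Rational(1, 2))), 2)), 11) = Mul(44, Pow(Add(-8, Pow(5, Rational(1, 2))), 2))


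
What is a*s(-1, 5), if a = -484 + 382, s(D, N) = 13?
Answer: -1326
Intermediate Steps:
a = -102
a*s(-1, 5) = -102*13 = -1326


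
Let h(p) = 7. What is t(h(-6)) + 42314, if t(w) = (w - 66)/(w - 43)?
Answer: 1523363/36 ≈ 42316.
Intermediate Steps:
t(w) = (-66 + w)/(-43 + w)
t(h(-6)) + 42314 = (-66 + 7)/(-43 + 7) + 42314 = -59/(-36) + 42314 = -1/36*(-59) + 42314 = 59/36 + 42314 = 1523363/36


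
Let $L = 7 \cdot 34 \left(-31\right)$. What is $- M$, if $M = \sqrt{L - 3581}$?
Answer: $- i \sqrt{10959} \approx - 104.69 i$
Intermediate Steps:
$L = -7378$ ($L = 238 \left(-31\right) = -7378$)
$M = i \sqrt{10959}$ ($M = \sqrt{-7378 - 3581} = \sqrt{-10959} = i \sqrt{10959} \approx 104.69 i$)
$- M = - i \sqrt{10959}$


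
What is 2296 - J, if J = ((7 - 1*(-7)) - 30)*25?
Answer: 2696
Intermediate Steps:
J = -400 (J = ((7 + 7) - 30)*25 = (14 - 30)*25 = -16*25 = -400)
2296 - J = 2296 - 1*(-400) = 2296 + 400 = 2696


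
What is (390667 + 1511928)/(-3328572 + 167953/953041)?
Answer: -1813251041395/3172265419499 ≈ -0.57160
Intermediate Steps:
(390667 + 1511928)/(-3328572 + 167953/953041) = 1902595/(-3328572 + 167953*(1/953041)) = 1902595/(-3328572 + 167953/953041) = 1902595/(-3172265419499/953041) = 1902595*(-953041/3172265419499) = -1813251041395/3172265419499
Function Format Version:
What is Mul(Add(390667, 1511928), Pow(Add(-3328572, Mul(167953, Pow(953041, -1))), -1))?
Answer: Rational(-1813251041395, 3172265419499) ≈ -0.57160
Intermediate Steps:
Mul(Add(390667, 1511928), Pow(Add(-3328572, Mul(167953, Pow(953041, -1))), -1)) = Mul(1902595, Pow(Add(-3328572, Mul(167953, Rational(1, 953041))), -1)) = Mul(1902595, Pow(Add(-3328572, Rational(167953, 953041)), -1)) = Mul(1902595, Pow(Rational(-3172265419499, 953041), -1)) = Mul(1902595, Rational(-953041, 3172265419499)) = Rational(-1813251041395, 3172265419499)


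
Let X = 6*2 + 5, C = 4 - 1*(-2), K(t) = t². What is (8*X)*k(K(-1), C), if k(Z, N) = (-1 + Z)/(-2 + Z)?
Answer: 0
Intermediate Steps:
C = 6 (C = 4 + 2 = 6)
k(Z, N) = (-1 + Z)/(-2 + Z)
X = 17 (X = 12 + 5 = 17)
(8*X)*k(K(-1), C) = (8*17)*((-1 + (-1)²)/(-2 + (-1)²)) = 136*((-1 + 1)/(-2 + 1)) = 136*(0/(-1)) = 136*(-1*0) = 136*0 = 0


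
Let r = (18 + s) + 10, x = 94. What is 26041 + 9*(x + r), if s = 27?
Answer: 27382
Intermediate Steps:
r = 55 (r = (18 + 27) + 10 = 45 + 10 = 55)
26041 + 9*(x + r) = 26041 + 9*(94 + 55) = 26041 + 9*149 = 26041 + 1341 = 27382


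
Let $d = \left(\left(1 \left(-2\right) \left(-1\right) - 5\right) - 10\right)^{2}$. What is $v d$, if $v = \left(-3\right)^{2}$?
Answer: $1521$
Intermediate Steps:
$v = 9$
$d = 169$ ($d = \left(\left(\left(-2\right) \left(-1\right) - 5\right) - 10\right)^{2} = \left(\left(2 - 5\right) - 10\right)^{2} = \left(-3 - 10\right)^{2} = \left(-13\right)^{2} = 169$)
$v d = 9 \cdot 169 = 1521$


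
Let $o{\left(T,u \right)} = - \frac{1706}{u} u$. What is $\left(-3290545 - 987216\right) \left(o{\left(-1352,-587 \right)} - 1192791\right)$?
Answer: $5109772681217$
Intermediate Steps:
$o{\left(T,u \right)} = -1706$
$\left(-3290545 - 987216\right) \left(o{\left(-1352,-587 \right)} - 1192791\right) = \left(-3290545 - 987216\right) \left(-1706 - 1192791\right) = \left(-4277761\right) \left(-1194497\right) = 5109772681217$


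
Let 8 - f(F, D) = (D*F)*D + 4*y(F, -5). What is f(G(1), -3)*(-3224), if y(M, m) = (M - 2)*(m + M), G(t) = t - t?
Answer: 103168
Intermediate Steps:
G(t) = 0
y(M, m) = (-2 + M)*(M + m)
f(F, D) = -32 - 4*F² + 28*F - F*D² (f(F, D) = 8 - ((D*F)*D + 4*(F² - 2*F - 2*(-5) + F*(-5))) = 8 - (F*D² + 4*(F² - 2*F + 10 - 5*F)) = 8 - (F*D² + 4*(10 + F² - 7*F)) = 8 - (F*D² + (40 - 28*F + 4*F²)) = 8 - (40 - 28*F + 4*F² + F*D²) = 8 + (-40 - 4*F² + 28*F - F*D²) = -32 - 4*F² + 28*F - F*D²)
f(G(1), -3)*(-3224) = (-32 - 4*0² + 28*0 - 1*0*(-3)²)*(-3224) = (-32 - 4*0 + 0 - 1*0*9)*(-3224) = (-32 + 0 + 0 + 0)*(-3224) = -32*(-3224) = 103168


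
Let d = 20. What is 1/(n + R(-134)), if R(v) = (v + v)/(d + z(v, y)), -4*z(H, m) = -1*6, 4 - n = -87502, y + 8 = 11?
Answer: 43/3762222 ≈ 1.1429e-5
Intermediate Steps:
y = 3 (y = -8 + 11 = 3)
n = 87506 (n = 4 - 1*(-87502) = 4 + 87502 = 87506)
z(H, m) = 3/2 (z(H, m) = -(-1)*6/4 = -¼*(-6) = 3/2)
R(v) = 4*v/43 (R(v) = (v + v)/(20 + 3/2) = (2*v)/(43/2) = (2*v)*(2/43) = 4*v/43)
1/(n + R(-134)) = 1/(87506 + (4/43)*(-134)) = 1/(87506 - 536/43) = 1/(3762222/43) = 43/3762222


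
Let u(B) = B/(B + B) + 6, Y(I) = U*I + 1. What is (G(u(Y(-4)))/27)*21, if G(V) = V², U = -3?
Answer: 1183/36 ≈ 32.861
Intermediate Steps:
Y(I) = 1 - 3*I (Y(I) = -3*I + 1 = 1 - 3*I)
u(B) = 13/2 (u(B) = B/((2*B)) + 6 = (1/(2*B))*B + 6 = ½ + 6 = 13/2)
(G(u(Y(-4)))/27)*21 = ((13/2)²/27)*21 = ((1/27)*(169/4))*21 = (169/108)*21 = 1183/36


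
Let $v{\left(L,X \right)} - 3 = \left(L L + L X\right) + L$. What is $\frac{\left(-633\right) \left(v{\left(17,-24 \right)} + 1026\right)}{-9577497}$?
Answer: $\frac{195597}{3192499} \approx 0.061268$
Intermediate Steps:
$v{\left(L,X \right)} = 3 + L + L^{2} + L X$ ($v{\left(L,X \right)} = 3 + \left(\left(L L + L X\right) + L\right) = 3 + \left(\left(L^{2} + L X\right) + L\right) = 3 + \left(L + L^{2} + L X\right) = 3 + L + L^{2} + L X$)
$\frac{\left(-633\right) \left(v{\left(17,-24 \right)} + 1026\right)}{-9577497} = \frac{\left(-633\right) \left(\left(3 + 17 + 17^{2} + 17 \left(-24\right)\right) + 1026\right)}{-9577497} = - 633 \left(\left(3 + 17 + 289 - 408\right) + 1026\right) \left(- \frac{1}{9577497}\right) = - 633 \left(-99 + 1026\right) \left(- \frac{1}{9577497}\right) = \left(-633\right) 927 \left(- \frac{1}{9577497}\right) = \left(-586791\right) \left(- \frac{1}{9577497}\right) = \frac{195597}{3192499}$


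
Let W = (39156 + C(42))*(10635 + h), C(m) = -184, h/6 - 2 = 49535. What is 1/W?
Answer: 1/11997803004 ≈ 8.3349e-11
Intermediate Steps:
h = 297222 (h = 12 + 6*49535 = 12 + 297210 = 297222)
W = 11997803004 (W = (39156 - 184)*(10635 + 297222) = 38972*307857 = 11997803004)
1/W = 1/11997803004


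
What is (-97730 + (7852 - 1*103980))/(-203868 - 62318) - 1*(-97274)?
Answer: 12946585411/133093 ≈ 97275.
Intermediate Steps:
(-97730 + (7852 - 1*103980))/(-203868 - 62318) - 1*(-97274) = (-97730 + (7852 - 103980))/(-266186) + 97274 = (-97730 - 96128)*(-1/266186) + 97274 = -193858*(-1/266186) + 97274 = 96929/133093 + 97274 = 12946585411/133093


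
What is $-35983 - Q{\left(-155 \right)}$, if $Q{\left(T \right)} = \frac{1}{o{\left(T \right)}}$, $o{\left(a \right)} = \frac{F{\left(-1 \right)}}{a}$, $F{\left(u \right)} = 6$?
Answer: $- \frac{215743}{6} \approx -35957.0$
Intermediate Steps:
$o{\left(a \right)} = \frac{6}{a}$
$Q{\left(T \right)} = \frac{T}{6}$ ($Q{\left(T \right)} = \frac{1}{6 \frac{1}{T}} = \frac{T}{6}$)
$-35983 - Q{\left(-155 \right)} = -35983 - \frac{1}{6} \left(-155\right) = -35983 - - \frac{155}{6} = -35983 + \frac{155}{6} = - \frac{215743}{6}$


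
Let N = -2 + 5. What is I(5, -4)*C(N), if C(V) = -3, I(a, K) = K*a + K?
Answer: 72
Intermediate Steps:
I(a, K) = K + K*a
N = 3
I(5, -4)*C(N) = -4*(1 + 5)*(-3) = -4*6*(-3) = -24*(-3) = 72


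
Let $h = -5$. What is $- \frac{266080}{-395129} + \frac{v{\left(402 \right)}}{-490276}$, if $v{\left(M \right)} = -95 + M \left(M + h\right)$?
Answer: $\frac{67429957709}{193722265604} \approx 0.34808$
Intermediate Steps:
$v{\left(M \right)} = -95 + M \left(-5 + M\right)$ ($v{\left(M \right)} = -95 + M \left(M - 5\right) = -95 + M \left(-5 + M\right)$)
$- \frac{266080}{-395129} + \frac{v{\left(402 \right)}}{-490276} = - \frac{266080}{-395129} + \frac{-95 + 402^{2} - 2010}{-490276} = \left(-266080\right) \left(- \frac{1}{395129}\right) + \left(-95 + 161604 - 2010\right) \left(- \frac{1}{490276}\right) = \frac{266080}{395129} + 159499 \left(- \frac{1}{490276}\right) = \frac{266080}{395129} - \frac{159499}{490276} = \frac{67429957709}{193722265604}$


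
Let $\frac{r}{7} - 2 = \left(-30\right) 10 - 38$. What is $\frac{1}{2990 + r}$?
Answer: $\frac{1}{638} \approx 0.0015674$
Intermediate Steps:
$r = -2352$ ($r = 14 + 7 \left(\left(-30\right) 10 - 38\right) = 14 + 7 \left(-300 - 38\right) = 14 + 7 \left(-338\right) = 14 - 2366 = -2352$)
$\frac{1}{2990 + r} = \frac{1}{2990 - 2352} = \frac{1}{638}$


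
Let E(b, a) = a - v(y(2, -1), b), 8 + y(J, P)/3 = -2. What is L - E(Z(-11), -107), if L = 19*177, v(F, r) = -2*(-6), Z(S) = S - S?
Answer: 3482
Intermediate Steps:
y(J, P) = -30 (y(J, P) = -24 + 3*(-2) = -24 - 6 = -30)
Z(S) = 0
v(F, r) = 12
L = 3363
E(b, a) = -12 + a (E(b, a) = a - 1*12 = a - 12 = -12 + a)
L - E(Z(-11), -107) = 3363 - (-12 - 107) = 3363 - 1*(-119) = 3363 + 119 = 3482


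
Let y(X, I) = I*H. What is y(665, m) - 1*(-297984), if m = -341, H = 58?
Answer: 278206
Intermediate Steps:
y(X, I) = 58*I (y(X, I) = I*58 = 58*I)
y(665, m) - 1*(-297984) = 58*(-341) - 1*(-297984) = -19778 + 297984 = 278206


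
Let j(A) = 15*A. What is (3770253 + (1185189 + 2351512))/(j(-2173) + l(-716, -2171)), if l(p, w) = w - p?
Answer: -3653477/17025 ≈ -214.59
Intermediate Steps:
(3770253 + (1185189 + 2351512))/(j(-2173) + l(-716, -2171)) = (3770253 + (1185189 + 2351512))/(15*(-2173) + (-2171 - 1*(-716))) = (3770253 + 3536701)/(-32595 + (-2171 + 716)) = 7306954/(-32595 - 1455) = 7306954/(-34050) = 7306954*(-1/34050) = -3653477/17025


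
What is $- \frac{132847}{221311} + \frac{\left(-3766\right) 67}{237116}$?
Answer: $- \frac{43670891697}{26238189538} \approx -1.6644$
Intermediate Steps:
$- \frac{132847}{221311} + \frac{\left(-3766\right) 67}{237116} = \left(-132847\right) \frac{1}{221311} - \frac{126161}{118558} = - \frac{132847}{221311} - \frac{126161}{118558} = - \frac{43670891697}{26238189538}$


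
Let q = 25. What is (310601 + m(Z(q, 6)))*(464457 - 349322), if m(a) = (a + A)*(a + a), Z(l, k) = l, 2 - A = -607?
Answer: 39410825635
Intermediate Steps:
A = 609 (A = 2 - 1*(-607) = 2 + 607 = 609)
m(a) = 2*a*(609 + a) (m(a) = (a + 609)*(a + a) = (609 + a)*(2*a) = 2*a*(609 + a))
(310601 + m(Z(q, 6)))*(464457 - 349322) = (310601 + 2*25*(609 + 25))*(464457 - 349322) = (310601 + 2*25*634)*115135 = (310601 + 31700)*115135 = 342301*115135 = 39410825635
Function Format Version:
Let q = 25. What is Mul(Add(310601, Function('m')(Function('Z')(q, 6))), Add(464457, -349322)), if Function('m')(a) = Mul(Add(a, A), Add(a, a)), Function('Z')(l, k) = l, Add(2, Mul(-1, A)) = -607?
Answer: 39410825635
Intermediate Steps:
A = 609 (A = Add(2, Mul(-1, -607)) = Add(2, 607) = 609)
Function('m')(a) = Mul(2, a, Add(609, a)) (Function('m')(a) = Mul(Add(a, 609), Add(a, a)) = Mul(Add(609, a), Mul(2, a)) = Mul(2, a, Add(609, a)))
Mul(Add(310601, Function('m')(Function('Z')(q, 6))), Add(464457, -349322)) = Mul(Add(310601, Mul(2, 25, Add(609, 25))), Add(464457, -349322)) = Mul(Add(310601, Mul(2, 25, 634)), 115135) = Mul(Add(310601, 31700), 115135) = Mul(342301, 115135) = 39410825635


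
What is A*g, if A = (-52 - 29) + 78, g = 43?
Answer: -129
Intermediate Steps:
A = -3 (A = -81 + 78 = -3)
A*g = -3*43 = -129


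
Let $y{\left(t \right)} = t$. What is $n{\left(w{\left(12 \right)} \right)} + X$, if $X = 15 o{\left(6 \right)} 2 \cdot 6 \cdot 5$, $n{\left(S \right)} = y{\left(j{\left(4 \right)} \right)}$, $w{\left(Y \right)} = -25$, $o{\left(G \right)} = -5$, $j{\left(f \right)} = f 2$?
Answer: $-4492$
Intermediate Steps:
$j{\left(f \right)} = 2 f$
$n{\left(S \right)} = 8$ ($n{\left(S \right)} = 2 \cdot 4 = 8$)
$X = -4500$ ($X = 15 \left(-5\right) 2 \cdot 6 \cdot 5 = 15 \left(\left(-10\right) 6\right) 5 = 15 \left(-60\right) 5 = \left(-900\right) 5 = -4500$)
$n{\left(w{\left(12 \right)} \right)} + X = 8 - 4500 = -4492$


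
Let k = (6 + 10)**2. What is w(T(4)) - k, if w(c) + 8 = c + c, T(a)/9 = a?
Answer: -192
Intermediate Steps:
k = 256 (k = 16**2 = 256)
T(a) = 9*a
w(c) = -8 + 2*c (w(c) = -8 + (c + c) = -8 + 2*c)
w(T(4)) - k = (-8 + 2*(9*4)) - 1*256 = (-8 + 2*36) - 256 = (-8 + 72) - 256 = 64 - 256 = -192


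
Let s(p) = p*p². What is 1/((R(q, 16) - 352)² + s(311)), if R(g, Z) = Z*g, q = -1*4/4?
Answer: 1/30215655 ≈ 3.3095e-8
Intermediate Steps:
q = -1 (q = -4*¼ = -1)
s(p) = p³
1/((R(q, 16) - 352)² + s(311)) = 1/((16*(-1) - 352)² + 311³) = 1/((-16 - 352)² + 30080231) = 1/((-368)² + 30080231) = 1/(135424 + 30080231) = 1/30215655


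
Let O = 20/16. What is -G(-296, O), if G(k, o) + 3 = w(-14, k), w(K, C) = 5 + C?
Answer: 294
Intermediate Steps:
O = 5/4 (O = 20*(1/16) = 5/4 ≈ 1.2500)
G(k, o) = 2 + k (G(k, o) = -3 + (5 + k) = 2 + k)
-G(-296, O) = -(2 - 296) = -1*(-294) = 294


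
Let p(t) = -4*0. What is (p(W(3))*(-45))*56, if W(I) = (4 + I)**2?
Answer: 0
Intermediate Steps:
p(t) = 0
(p(W(3))*(-45))*56 = (0*(-45))*56 = 0*56 = 0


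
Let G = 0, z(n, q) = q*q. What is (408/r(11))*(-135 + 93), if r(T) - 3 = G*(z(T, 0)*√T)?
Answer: -5712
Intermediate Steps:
z(n, q) = q²
r(T) = 3 (r(T) = 3 + 0*(0²*√T) = 3 + 0*(0*√T) = 3 + 0*0 = 3 + 0 = 3)
(408/r(11))*(-135 + 93) = (408/3)*(-135 + 93) = (408*(⅓))*(-42) = 136*(-42) = -5712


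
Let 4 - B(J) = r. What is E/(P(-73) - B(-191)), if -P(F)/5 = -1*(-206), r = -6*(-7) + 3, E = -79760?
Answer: 79760/989 ≈ 80.647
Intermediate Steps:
r = 45 (r = 42 + 3 = 45)
B(J) = -41 (B(J) = 4 - 1*45 = 4 - 45 = -41)
P(F) = -1030 (P(F) = -(-5)*(-206) = -5*206 = -1030)
E/(P(-73) - B(-191)) = -79760/(-1030 - 1*(-41)) = -79760/(-1030 + 41) = -79760/(-989) = -79760*(-1/989) = 79760/989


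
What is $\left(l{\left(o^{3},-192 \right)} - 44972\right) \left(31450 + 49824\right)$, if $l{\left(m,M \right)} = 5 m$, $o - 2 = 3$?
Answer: $-3604258078$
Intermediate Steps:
$o = 5$ ($o = 2 + 3 = 5$)
$\left(l{\left(o^{3},-192 \right)} - 44972\right) \left(31450 + 49824\right) = \left(5 \cdot 5^{3} - 44972\right) \left(31450 + 49824\right) = \left(5 \cdot 125 - 44972\right) 81274 = \left(625 - 44972\right) 81274 = \left(-44347\right) 81274 = -3604258078$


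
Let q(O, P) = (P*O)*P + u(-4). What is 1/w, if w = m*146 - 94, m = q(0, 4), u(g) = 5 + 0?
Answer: 1/636 ≈ 0.0015723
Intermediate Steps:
u(g) = 5
q(O, P) = 5 + O*P² (q(O, P) = (P*O)*P + 5 = (O*P)*P + 5 = O*P² + 5 = 5 + O*P²)
m = 5 (m = 5 + 0*4² = 5 + 0*16 = 5 + 0 = 5)
w = 636 (w = 5*146 - 94 = 730 - 94 = 636)
1/w = 1/636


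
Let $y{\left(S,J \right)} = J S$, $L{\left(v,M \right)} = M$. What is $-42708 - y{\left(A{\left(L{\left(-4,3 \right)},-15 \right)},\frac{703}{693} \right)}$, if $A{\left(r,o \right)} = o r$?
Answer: $- \frac{3285001}{77} \approx -42662.0$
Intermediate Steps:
$-42708 - y{\left(A{\left(L{\left(-4,3 \right)},-15 \right)},\frac{703}{693} \right)} = -42708 - \frac{703}{693} \left(\left(-15\right) 3\right) = -42708 - 703 \cdot \frac{1}{693} \left(-45\right) = -42708 - \frac{703}{693} \left(-45\right) = -42708 - - \frac{3515}{77} = -42708 + \frac{3515}{77} = - \frac{3285001}{77}$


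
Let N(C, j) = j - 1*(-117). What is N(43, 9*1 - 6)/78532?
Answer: 30/19633 ≈ 0.0015280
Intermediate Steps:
N(C, j) = 117 + j (N(C, j) = j + 117 = 117 + j)
N(43, 9*1 - 6)/78532 = (117 + (9*1 - 6))/78532 = (117 + (9 - 6))*(1/78532) = (117 + 3)*(1/78532) = 120*(1/78532) = 30/19633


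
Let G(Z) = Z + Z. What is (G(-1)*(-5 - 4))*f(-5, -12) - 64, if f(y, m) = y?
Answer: -154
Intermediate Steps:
G(Z) = 2*Z
(G(-1)*(-5 - 4))*f(-5, -12) - 64 = ((2*(-1))*(-5 - 4))*(-5) - 64 = -2*(-9)*(-5) - 64 = 18*(-5) - 64 = -90 - 64 = -154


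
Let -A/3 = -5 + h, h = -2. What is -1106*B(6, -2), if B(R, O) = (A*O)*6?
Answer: 278712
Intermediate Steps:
A = 21 (A = -3*(-5 - 2) = -3*(-7) = 21)
B(R, O) = 126*O (B(R, O) = (21*O)*6 = 126*O)
-1106*B(6, -2) = -139356*(-2) = -1106*(-252) = 278712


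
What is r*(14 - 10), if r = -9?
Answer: -36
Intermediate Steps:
r*(14 - 10) = -9*(14 - 10) = -9*4 = -36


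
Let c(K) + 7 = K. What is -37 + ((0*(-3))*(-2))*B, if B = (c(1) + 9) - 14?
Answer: -37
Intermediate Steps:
c(K) = -7 + K
B = -11 (B = ((-7 + 1) + 9) - 14 = (-6 + 9) - 14 = 3 - 14 = -11)
-37 + ((0*(-3))*(-2))*B = -37 + ((0*(-3))*(-2))*(-11) = -37 + (0*(-2))*(-11) = -37 + 0*(-11) = -37 + 0 = -37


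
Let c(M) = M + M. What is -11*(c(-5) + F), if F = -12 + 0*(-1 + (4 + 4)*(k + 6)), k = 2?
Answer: 242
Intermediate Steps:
c(M) = 2*M
F = -12 (F = -12 + 0*(-1 + (4 + 4)*(2 + 6)) = -12 + 0*(-1 + 8*8) = -12 + 0*(-1 + 64) = -12 + 0*63 = -12 + 0 = -12)
-11*(c(-5) + F) = -11*(2*(-5) - 12) = -11*(-10 - 12) = -11*(-22) = 242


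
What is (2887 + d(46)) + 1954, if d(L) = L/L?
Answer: 4842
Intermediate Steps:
d(L) = 1
(2887 + d(46)) + 1954 = (2887 + 1) + 1954 = 2888 + 1954 = 4842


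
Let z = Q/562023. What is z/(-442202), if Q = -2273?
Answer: 2273/248527694646 ≈ 9.1459e-9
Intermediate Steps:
z = -2273/562023 ≈ -0.0040443
z/(-442202) = -2273/562023/(-442202) = -2273/562023*(-1/442202) = 2273/248527694646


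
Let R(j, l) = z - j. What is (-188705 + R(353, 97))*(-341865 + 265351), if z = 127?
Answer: 14455866534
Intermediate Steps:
R(j, l) = 127 - j
(-188705 + R(353, 97))*(-341865 + 265351) = (-188705 + (127 - 1*353))*(-341865 + 265351) = (-188705 + (127 - 353))*(-76514) = (-188705 - 226)*(-76514) = -188931*(-76514) = 14455866534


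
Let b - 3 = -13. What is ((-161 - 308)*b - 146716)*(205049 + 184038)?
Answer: -55260470262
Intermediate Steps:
b = -10 (b = 3 - 13 = -10)
((-161 - 308)*b - 146716)*(205049 + 184038) = ((-161 - 308)*(-10) - 146716)*(205049 + 184038) = (-469*(-10) - 146716)*389087 = (4690 - 146716)*389087 = -142026*389087 = -55260470262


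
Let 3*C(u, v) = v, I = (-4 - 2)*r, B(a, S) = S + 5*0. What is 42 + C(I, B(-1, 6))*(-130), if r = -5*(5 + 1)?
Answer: -218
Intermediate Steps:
r = -30 (r = -5*6 = -30)
B(a, S) = S (B(a, S) = S + 0 = S)
I = 180 (I = (-4 - 2)*(-30) = -6*(-30) = 180)
C(u, v) = v/3
42 + C(I, B(-1, 6))*(-130) = 42 + ((⅓)*6)*(-130) = 42 + 2*(-130) = 42 - 260 = -218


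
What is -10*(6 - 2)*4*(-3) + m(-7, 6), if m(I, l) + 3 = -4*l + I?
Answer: 446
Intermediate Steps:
m(I, l) = -3 + I - 4*l (m(I, l) = -3 + (-4*l + I) = -3 + (I - 4*l) = -3 + I - 4*l)
-10*(6 - 2)*4*(-3) + m(-7, 6) = -10*(6 - 2)*4*(-3) + (-3 - 7 - 4*6) = -10*4*4*(-3) + (-3 - 7 - 24) = -160*(-3) - 34 = -10*(-48) - 34 = 480 - 34 = 446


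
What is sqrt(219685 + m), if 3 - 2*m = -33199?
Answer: 3*sqrt(26254) ≈ 486.09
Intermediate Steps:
m = 16601 (m = 3/2 - 1/2*(-33199) = 3/2 + 33199/2 = 16601)
sqrt(219685 + m) = sqrt(219685 + 16601) = sqrt(236286) = 3*sqrt(26254)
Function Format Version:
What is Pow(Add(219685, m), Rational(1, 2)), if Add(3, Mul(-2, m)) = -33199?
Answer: Mul(3, Pow(26254, Rational(1, 2))) ≈ 486.09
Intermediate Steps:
m = 16601 (m = Add(Rational(3, 2), Mul(Rational(-1, 2), -33199)) = Add(Rational(3, 2), Rational(33199, 2)) = 16601)
Pow(Add(219685, m), Rational(1, 2)) = Pow(Add(219685, 16601), Rational(1, 2)) = Pow(236286, Rational(1, 2)) = Mul(3, Pow(26254, Rational(1, 2)))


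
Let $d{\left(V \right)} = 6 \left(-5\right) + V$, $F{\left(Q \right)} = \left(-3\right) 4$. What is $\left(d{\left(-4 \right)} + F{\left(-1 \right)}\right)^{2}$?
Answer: $2116$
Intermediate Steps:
$F{\left(Q \right)} = -12$
$d{\left(V \right)} = -30 + V$
$\left(d{\left(-4 \right)} + F{\left(-1 \right)}\right)^{2} = \left(\left(-30 - 4\right) - 12\right)^{2} = \left(-34 - 12\right)^{2} = \left(-46\right)^{2} = 2116$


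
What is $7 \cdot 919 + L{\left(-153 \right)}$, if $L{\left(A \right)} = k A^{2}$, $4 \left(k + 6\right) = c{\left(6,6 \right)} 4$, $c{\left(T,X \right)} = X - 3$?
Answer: $-63794$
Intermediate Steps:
$c{\left(T,X \right)} = -3 + X$
$k = -3$ ($k = -6 + \frac{\left(-3 + 6\right) 4}{4} = -6 + \frac{3 \cdot 4}{4} = -6 + \frac{1}{4} \cdot 12 = -6 + 3 = -3$)
$L{\left(A \right)} = - 3 A^{2}$
$7 \cdot 919 + L{\left(-153 \right)} = 7 \cdot 919 - 3 \left(-153\right)^{2} = 6433 - 70227 = -63794$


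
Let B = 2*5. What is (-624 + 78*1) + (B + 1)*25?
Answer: -271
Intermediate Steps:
B = 10
(-624 + 78*1) + (B + 1)*25 = (-624 + 78*1) + (10 + 1)*25 = (-624 + 78) + 11*25 = -546 + 275 = -271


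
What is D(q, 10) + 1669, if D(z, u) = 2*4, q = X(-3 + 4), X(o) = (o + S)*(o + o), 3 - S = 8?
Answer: 1677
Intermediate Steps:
S = -5 (S = 3 - 1*8 = 3 - 8 = -5)
X(o) = 2*o*(-5 + o) (X(o) = (o - 5)*(o + o) = (-5 + o)*(2*o) = 2*o*(-5 + o))
q = -8 (q = 2*(-3 + 4)*(-5 + (-3 + 4)) = 2*1*(-5 + 1) = 2*1*(-4) = -8)
D(z, u) = 8
D(q, 10) + 1669 = 8 + 1669 = 1677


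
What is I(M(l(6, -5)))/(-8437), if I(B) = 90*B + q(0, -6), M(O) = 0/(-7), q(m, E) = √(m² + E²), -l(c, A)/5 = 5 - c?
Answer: -6/8437 ≈ -0.00071115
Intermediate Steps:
l(c, A) = -25 + 5*c (l(c, A) = -5*(5 - c) = -25 + 5*c)
q(m, E) = √(E² + m²)
M(O) = 0 (M(O) = 0*(-⅐) = 0)
I(B) = 6 + 90*B (I(B) = 90*B + √((-6)² + 0²) = 90*B + √(36 + 0) = 90*B + √36 = 90*B + 6 = 6 + 90*B)
I(M(l(6, -5)))/(-8437) = (6 + 90*0)/(-8437) = (6 + 0)*(-1/8437) = 6*(-1/8437) = -6/8437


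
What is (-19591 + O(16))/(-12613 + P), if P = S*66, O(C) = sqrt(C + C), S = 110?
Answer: 19591/5353 - 4*sqrt(2)/5353 ≈ 3.6588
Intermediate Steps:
O(C) = sqrt(2)*sqrt(C) (O(C) = sqrt(2*C) = sqrt(2)*sqrt(C))
P = 7260 (P = 110*66 = 7260)
(-19591 + O(16))/(-12613 + P) = (-19591 + sqrt(2)*sqrt(16))/(-12613 + 7260) = (-19591 + sqrt(2)*4)/(-5353) = (-19591 + 4*sqrt(2))*(-1/5353) = 19591/5353 - 4*sqrt(2)/5353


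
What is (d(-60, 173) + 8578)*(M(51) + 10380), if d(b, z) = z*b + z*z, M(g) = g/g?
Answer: 291986387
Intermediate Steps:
M(g) = 1
d(b, z) = z² + b*z (d(b, z) = b*z + z² = z² + b*z)
(d(-60, 173) + 8578)*(M(51) + 10380) = (173*(-60 + 173) + 8578)*(1 + 10380) = (173*113 + 8578)*10381 = (19549 + 8578)*10381 = 28127*10381 = 291986387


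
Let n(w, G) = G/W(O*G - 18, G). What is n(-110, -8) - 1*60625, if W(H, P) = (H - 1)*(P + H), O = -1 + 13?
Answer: -425284379/7015 ≈ -60625.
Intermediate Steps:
O = 12
W(H, P) = (-1 + H)*(H + P)
n(w, G) = G/(18 + (-18 + 12*G)² - 13*G + G*(-18 + 12*G)) (n(w, G) = G/((12*G - 18)² - (12*G - 18) - G + (12*G - 18)*G) = G/((-18 + 12*G)² - (-18 + 12*G) - G + (-18 + 12*G)*G) = G/((-18 + 12*G)² + (18 - 12*G) - G + G*(-18 + 12*G)) = G/(18 + (-18 + 12*G)² - 13*G + G*(-18 + 12*G)))
n(-110, -8) - 1*60625 = -8/(342 - 463*(-8) + 156*(-8)²) - 1*60625 = -8/(342 + 3704 + 156*64) - 60625 = -8/(342 + 3704 + 9984) - 60625 = -8/14030 - 60625 = -8*1/14030 - 60625 = -4/7015 - 60625 = -425284379/7015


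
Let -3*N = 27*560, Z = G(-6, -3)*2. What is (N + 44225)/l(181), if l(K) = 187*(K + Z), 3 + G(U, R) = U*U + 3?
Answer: 2305/2783 ≈ 0.82824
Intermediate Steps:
G(U, R) = U² (G(U, R) = -3 + (U*U + 3) = -3 + (U² + 3) = -3 + (3 + U²) = U²)
Z = 72 (Z = (-6)²*2 = 36*2 = 72)
N = -5040 (N = -9*560 = -⅓*15120 = -5040)
l(K) = 13464 + 187*K (l(K) = 187*(K + 72) = 187*(72 + K) = 13464 + 187*K)
(N + 44225)/l(181) = (-5040 + 44225)/(13464 + 187*181) = 39185/(13464 + 33847) = 39185/47311 = 39185*(1/47311) = 2305/2783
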